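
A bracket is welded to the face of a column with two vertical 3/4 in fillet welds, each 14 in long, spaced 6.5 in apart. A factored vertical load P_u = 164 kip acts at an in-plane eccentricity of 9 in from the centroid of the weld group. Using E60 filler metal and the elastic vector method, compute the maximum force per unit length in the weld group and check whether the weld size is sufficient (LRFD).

f_max ≈ 18.4 kip/in; NOT adequate

E60XX → F_EXX = 60 ksi.
Total weld length L_w = 28 in. Treat welds as unit-width lines.
Polar moment about centroid: J = 2[d³/12 + d(b/2)²] = 2[14³/12 + 14×3.25²] = 753.1 in³.
Direct shear f_v = P/L_w = 164 / 28 = 5.857 kip/in (vertical).
Torsion M = P·e = 164 × 9 = 1476 kip·in.
Critical point at (x, y) = (3.25, 7) from centroid. f_tx = M·y/J = 13.72 kip/in; f_ty = M·x/J = 6.37 kip/in.
Resultant f_max = √[f_tx² + (f_v + f_ty)²] = √[13.72² + (5.857 + 6.37)²] = 18.38 kip/in.
Capacity per unit length: φr_n = 0.75 × 0.6 × 60 × (0.707 × 0.75) = 14.32 kip/in.
18.38 > 14.32 → NOT adequate.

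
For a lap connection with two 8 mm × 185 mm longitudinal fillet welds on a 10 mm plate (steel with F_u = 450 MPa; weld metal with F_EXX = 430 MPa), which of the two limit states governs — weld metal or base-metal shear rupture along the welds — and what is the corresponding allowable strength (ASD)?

t_e = 0.707 × 8 = 5.656 mm; L = 370 mm.
Weld metal: R_n/Ω = (1/2.0) × 0.6 × 430 × 5.656 × 370 × 10⁻³ = 270 kN.
Base metal (shear rupture): R_n/Ω = (1/2.0) × 0.6 × 450 × 10 × 370 × 10⁻³ = 499.5 kN.
Governing: weld metal.

R_n/Ω ≈ 270 kN (weld metal governs)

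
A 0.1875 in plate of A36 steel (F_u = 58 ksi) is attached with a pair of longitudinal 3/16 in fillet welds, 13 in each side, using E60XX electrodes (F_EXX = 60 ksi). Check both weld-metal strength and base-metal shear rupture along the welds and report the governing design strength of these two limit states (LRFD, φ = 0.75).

φR_n ≈ 93.1 kip (weld metal governs)

t_e = 0.707 × 0.1875 = 0.1326 in; L = 26 in.
Weld metal: φR_n = 0.75 × 0.6 × 60 × 0.1326 × 26 = 93.06 kip.
Base metal (shear rupture): φR_n = 0.75 × 0.6 × 58 × 0.1875 × 26 = 127.2 kip.
Governing: weld metal.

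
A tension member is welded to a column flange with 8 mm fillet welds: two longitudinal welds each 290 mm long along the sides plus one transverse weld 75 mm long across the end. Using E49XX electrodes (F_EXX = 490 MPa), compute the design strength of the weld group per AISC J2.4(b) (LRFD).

φR_n ≈ 817 kN

t_e = 0.707 × 8 = 5.656 mm.
R_nwl = 0.6 × 490 × 5.656 × 580 × 10⁻³ = 964.5 kN (longitudinal, 2 welds).
R_nwt = 0.6 × 490 × 5.656 × 75 × 10⁻³ = 124.7 kN (transverse, base value).
(i) R_nwl + R_nwt = 1089 kN; (ii) 0.85 R_nwl + 1.5 R_nwt = 1007 kN.
R_n = max = 1089 kN [governs: (i)]; φR_n = 816.9 kN.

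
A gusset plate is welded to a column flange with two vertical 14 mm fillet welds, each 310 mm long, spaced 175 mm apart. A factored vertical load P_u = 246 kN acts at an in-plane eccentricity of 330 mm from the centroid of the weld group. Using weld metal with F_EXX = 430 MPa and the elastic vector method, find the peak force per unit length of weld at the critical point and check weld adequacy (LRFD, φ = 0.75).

Total weld length L_w = 620 mm. Treat welds as unit-width lines.
Polar moment about centroid: J = 2[d³/12 + d(b/2)²] = 2[310³/12 + 310×87.5²] = 9712000 mm³.
Direct shear f_v = P/L_w = 246×10³ / 620 = 396.8 N/mm (vertical).
Torsion M = P·e = 246×10³ × 330 = 81180000 N·mm.
Critical point at (x, y) = (87.5, 155) from centroid. f_tx = M·y/J = 1296 N/mm; f_ty = M·x/J = 731.4 N/mm.
Resultant f_max = √[f_tx² + (f_v + f_ty)²] = √[1296² + (396.8 + 731.4)²] = 1718 N/mm.
Capacity per unit length: φr_n = 0.75 × 0.6 × 430 × (0.707 × 14) = 1915 N/mm.
1718 ≤ 1915 → adequate.

f_max ≈ 1720 N/mm; adequate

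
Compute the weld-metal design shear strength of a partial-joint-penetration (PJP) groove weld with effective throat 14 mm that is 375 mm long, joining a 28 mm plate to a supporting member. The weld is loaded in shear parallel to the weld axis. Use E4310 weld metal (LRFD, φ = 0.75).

E43XX → F_EXX = 430 MPa.
Effective throat (given) t_e = 14 mm.
A_we = 14 × 375 = 5250 mm².
F_nw = 0.6 F_EXX = 258 MPa.
φR_n = 0.75 × 258 × 5250 × 10⁻³ = 1016 kN.

φR_n ≈ 1020 kN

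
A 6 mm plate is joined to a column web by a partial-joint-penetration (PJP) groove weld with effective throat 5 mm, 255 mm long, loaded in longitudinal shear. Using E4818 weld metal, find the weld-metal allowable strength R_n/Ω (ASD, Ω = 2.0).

R_n/Ω ≈ 184 kN

E48XX → F_EXX = 480 MPa.
Effective throat (given) t_e = 5 mm.
A_we = 5 × 255 = 1275 mm².
F_nw = 0.6 F_EXX = 288 MPa.
R_n/Ω = (288 × 1275) / 2.0 × 10⁻³ = 183.6 kN.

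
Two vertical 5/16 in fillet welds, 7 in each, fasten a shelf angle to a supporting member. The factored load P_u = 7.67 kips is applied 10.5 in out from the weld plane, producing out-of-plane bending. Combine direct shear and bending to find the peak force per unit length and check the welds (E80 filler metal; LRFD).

E80XX → F_EXX = 80 ksi.
L_w = 2 × 7 = 14 in; section modulus (unit throat) S = 2 × L²/6 = 16.33 in².
Direct shear f_v = P/L_w = 7.67/14 = 0.5479 kip/in.
Moment M = P × e = 7.67 × 10.5 = 80.535 kip·in; bending f_b = M/S = 4.931 kip/in.
f_max = √(f_v² + f_b²) = √(0.5479² + 4.931²) = 4.961 kip/in.
φr_n = 0.75 × 0.6 × 80 × (0.707 × 0.3125) = 7.954 kip/in → adequate.

f_max ≈ 4.96 kip/in; adequate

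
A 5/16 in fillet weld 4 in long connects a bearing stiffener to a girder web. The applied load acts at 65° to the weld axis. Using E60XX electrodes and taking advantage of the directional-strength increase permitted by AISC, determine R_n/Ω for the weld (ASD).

R_n/Ω ≈ 22.8 kips

E60XX → F_EXX = 60 ksi.
t_e = 0.707 × 0.3125 = 0.2209 in; A_we = 0.2209 × 4 = 0.8837 in².
Directional factor: 1.0 + 0.5 sin^1.5(65°) = 1.431.
F_nw = 0.6 × 60 × 1.431 = 51.53 ksi.
R_n/Ω = (51.53 × 0.8837) / 2.0 = 22.77 kips.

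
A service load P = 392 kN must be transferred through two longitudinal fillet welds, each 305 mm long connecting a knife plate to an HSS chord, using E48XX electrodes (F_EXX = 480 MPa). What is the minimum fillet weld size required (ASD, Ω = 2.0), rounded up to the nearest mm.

w = 7 mm

Total weld length L = 610 mm.
Required throat t_e = P × Ω / (0.6 F_EXX × L) = 392 × 2.0 / (0.6 × 480 × 610 × 10⁻³) = 4.463 mm.
Required leg w = t_e / 0.707 = 6.312 mm → use 7 mm.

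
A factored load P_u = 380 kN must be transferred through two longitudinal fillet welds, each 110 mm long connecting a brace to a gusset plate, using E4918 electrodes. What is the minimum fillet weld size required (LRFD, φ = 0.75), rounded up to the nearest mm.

E49XX → F_EXX = 490 MPa.
Total weld length L = 220 mm.
Required throat t_e = P_u / (φ × 0.6 F_EXX × L) = 380 / (0.75 × 0.6 × 490 × 220 × 10⁻³) = 7.833 mm.
Required leg w = t_e / 0.707 = 11.08 mm → use 12 mm.

w = 12 mm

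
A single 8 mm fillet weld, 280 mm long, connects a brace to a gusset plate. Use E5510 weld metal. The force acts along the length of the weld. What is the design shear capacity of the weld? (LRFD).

E55XX → F_EXX = 550 MPa.
Effective throat t_e = 0.707 × 8 = 5.656 mm.
Total length L = 280 mm; A_we = 5.656 × 280 = 1584 mm².
F_nw = 0.6 F_EXX = 0.6 × 550 = 330 MPa.
φR_n = 0.75 × 330 × 1584 × 10⁻³ = 392 kN.

φR_n ≈ 392 kN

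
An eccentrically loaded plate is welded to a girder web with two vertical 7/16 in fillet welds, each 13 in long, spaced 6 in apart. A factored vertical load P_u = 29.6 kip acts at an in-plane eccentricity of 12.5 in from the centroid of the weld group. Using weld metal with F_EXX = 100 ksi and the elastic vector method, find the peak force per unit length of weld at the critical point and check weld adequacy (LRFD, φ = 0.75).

Total weld length L_w = 26 in. Treat welds as unit-width lines.
Polar moment about centroid: J = 2[d³/12 + d(b/2)²] = 2[13³/12 + 13×3²] = 600.2 in³.
Direct shear f_v = P/L_w = 29.6 / 26 = 1.138 kip/in (vertical).
Torsion M = P·e = 29.6 × 12.5 = 370 kip·in.
Critical point at (x, y) = (3, 6.5) from centroid. f_tx = M·y/J = 4.007 kip/in; f_ty = M·x/J = 1.849 kip/in.
Resultant f_max = √[f_tx² + (f_v + f_ty)²] = √[4.007² + (1.138 + 1.849)²] = 4.999 kip/in.
Capacity per unit length: φr_n = 0.75 × 0.6 × 100 × (0.707 × 0.4375) = 13.92 kip/in.
4.999 ≤ 13.92 → adequate.

f_max ≈ 5 kip/in; adequate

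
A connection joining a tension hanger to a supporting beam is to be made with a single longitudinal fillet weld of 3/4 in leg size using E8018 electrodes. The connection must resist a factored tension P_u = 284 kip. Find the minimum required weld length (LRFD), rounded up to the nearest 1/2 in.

L = 15 in

E80XX → F_EXX = 80 ksi.
Throat t_e = 0.707 × 0.75 = 0.5302 in.
φr_n = 0.75 × 0.6 × 80 × 0.5302 = 19.09 kip/in.
L_req = P_u / φr_n = 284 / 19.09 = 14.88 in total.
Round up → use L = 15 in.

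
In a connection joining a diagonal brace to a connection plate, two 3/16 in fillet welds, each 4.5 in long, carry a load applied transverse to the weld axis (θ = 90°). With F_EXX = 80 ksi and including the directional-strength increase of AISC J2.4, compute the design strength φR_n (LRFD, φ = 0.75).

t_e = 0.707 × 0.1875 = 0.1326 in; A_we = 0.1326 × 9 = 1.193 in².
Directional factor: 1.0 + 0.5 sin^1.5(90°) = 1.5.
F_nw = 0.6 × 80 × 1.5 = 72 ksi.
φR_n = 0.75 × 72 × 1.193 = 64.43 kips.

φR_n ≈ 64.4 kips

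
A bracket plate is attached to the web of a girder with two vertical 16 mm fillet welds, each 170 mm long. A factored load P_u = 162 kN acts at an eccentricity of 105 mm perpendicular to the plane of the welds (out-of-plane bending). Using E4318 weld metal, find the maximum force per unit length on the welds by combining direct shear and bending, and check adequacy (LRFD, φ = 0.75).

f_max ≈ 1830 N/mm; adequate

E43XX → F_EXX = 430 MPa.
L_w = 2 × 170 = 340 mm; section modulus (unit throat) S = 2 × L²/6 = 9633 mm².
Direct shear f_v = P/L_w = 162×10³/340 = 476.5 N/mm.
Moment M = P × e = 162×10³ × 105 = 17010000 N·mm; bending f_b = M/S = 1766 N/mm.
f_max = √(f_v² + f_b²) = √(476.5² + 1766²) = 1829 N/mm.
φr_n = 0.75 × 0.6 × 430 × (0.707 × 16) = 2189 N/mm → adequate.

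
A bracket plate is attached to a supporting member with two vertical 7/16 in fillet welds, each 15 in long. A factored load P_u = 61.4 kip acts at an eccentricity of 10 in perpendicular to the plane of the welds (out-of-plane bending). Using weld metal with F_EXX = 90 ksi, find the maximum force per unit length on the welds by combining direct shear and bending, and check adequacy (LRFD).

f_max ≈ 8.44 kip/in; adequate

L_w = 2 × 15 = 30 in; section modulus (unit throat) S = 2 × L²/6 = 75 in².
Direct shear f_v = P/L_w = 61.4/30 = 2.047 kip/in.
Moment M = P × e = 61.4 × 10 = 614 kip·in; bending f_b = M/S = 8.187 kip/in.
f_max = √(f_v² + f_b²) = √(2.047² + 8.187²) = 8.439 kip/in.
φr_n = 0.75 × 0.6 × 90 × (0.707 × 0.4375) = 12.53 kip/in → adequate.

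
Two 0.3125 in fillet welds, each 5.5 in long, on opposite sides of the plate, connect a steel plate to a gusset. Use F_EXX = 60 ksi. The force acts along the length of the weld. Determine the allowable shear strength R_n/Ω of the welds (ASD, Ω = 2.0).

R_n/Ω ≈ 43.7 kips

Effective throat t_e = 0.707 × 0.3125 = 0.2209 in.
Total length L = 11 in; A_we = 0.2209 × 11 = 2.43 in².
F_nw = 0.6 F_EXX = 0.6 × 60 = 36 ksi.
R_n = 36 × 2.43 = 87.49 kips; R_n/Ω = 87.49/2.0 = 43.75 kips.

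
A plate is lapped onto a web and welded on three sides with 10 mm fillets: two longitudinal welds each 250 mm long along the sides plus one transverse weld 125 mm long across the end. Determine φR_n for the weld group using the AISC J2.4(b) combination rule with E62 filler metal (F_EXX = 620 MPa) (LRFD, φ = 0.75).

φR_n ≈ 1230 kN

t_e = 0.707 × 10 = 7.07 mm.
R_nwl = 0.6 × 620 × 7.07 × 500 × 10⁻³ = 1315 kN (longitudinal, 2 welds).
R_nwt = 0.6 × 620 × 7.07 × 125 × 10⁻³ = 328.8 kN (transverse, base value).
(i) R_nwl + R_nwt = 1644 kN; (ii) 0.85 R_nwl + 1.5 R_nwt = 1611 kN.
R_n = max = 1644 kN [governs: (i)]; φR_n = 1233 kN.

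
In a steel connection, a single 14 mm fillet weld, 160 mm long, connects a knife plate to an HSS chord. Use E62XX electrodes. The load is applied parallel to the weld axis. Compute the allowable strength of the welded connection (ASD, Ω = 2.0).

R_n/Ω ≈ 295 kN

E62XX → F_EXX = 620 MPa.
Effective throat t_e = 0.707 × 14 = 9.898 mm.
Total length L = 160 mm; A_we = 9.898 × 160 = 1584 mm².
F_nw = 0.6 F_EXX = 0.6 × 620 = 372 MPa.
R_n = 372 × 1584 × 10⁻³ = 589.1 kN; R_n/Ω = 589.1/2.0 = 294.6 kN.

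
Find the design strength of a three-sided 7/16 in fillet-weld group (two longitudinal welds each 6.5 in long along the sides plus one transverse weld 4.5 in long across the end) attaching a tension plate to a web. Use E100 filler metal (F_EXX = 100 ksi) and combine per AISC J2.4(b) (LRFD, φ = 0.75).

t_e = 0.707 × 0.4375 = 0.3093 in.
R_nwl = 0.6 × 100 × 0.3093 × 13 = 241.3 kip (longitudinal, 2 welds).
R_nwt = 0.6 × 100 × 0.3093 × 4.5 = 83.51 kip (transverse, base value).
(i) R_nwl + R_nwt = 324.8 kip; (ii) 0.85 R_nwl + 1.5 R_nwt = 330.3 kip.
R_n = max = 330.3 kip [governs: (ii)]; φR_n = 247.8 kip.

φR_n ≈ 248 kip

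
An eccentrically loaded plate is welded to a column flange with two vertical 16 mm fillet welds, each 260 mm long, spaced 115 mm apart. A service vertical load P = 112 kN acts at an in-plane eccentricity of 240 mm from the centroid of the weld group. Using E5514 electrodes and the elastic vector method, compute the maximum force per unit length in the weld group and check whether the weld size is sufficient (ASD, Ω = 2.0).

E55XX → F_EXX = 550 MPa.
Total weld length L_w = 520 mm. Treat welds as unit-width lines.
Polar moment about centroid: J = 2[d³/12 + d(b/2)²] = 2[260³/12 + 260×57.5²] = 4649000 mm³.
Direct shear f_v = P/L_w = 112×10³ / 520 = 215.4 N/mm (vertical).
Torsion M = P·e = 112×10³ × 240 = 26880000 N·mm.
Critical point at (x, y) = (57.5, 130) from centroid. f_tx = M·y/J = 751.7 N/mm; f_ty = M·x/J = 332.5 N/mm.
Resultant f_max = √[f_tx² + (f_v + f_ty)²] = √[751.7² + (215.4 + 332.5)²] = 930.2 N/mm.
Capacity per unit length: r_n/Ω = (1/2.0) × 0.6 × 550 × (0.707 × 16) = 1866 N/mm.
930.2 ≤ 1866 → adequate.

f_max ≈ 930 N/mm; adequate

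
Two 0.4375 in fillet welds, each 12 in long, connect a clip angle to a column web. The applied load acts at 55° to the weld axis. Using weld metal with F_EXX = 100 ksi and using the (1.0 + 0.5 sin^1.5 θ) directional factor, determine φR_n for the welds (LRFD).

φR_n ≈ 458 kip

t_e = 0.707 × 0.4375 = 0.3093 in; A_we = 0.3093 × 24 = 7.423 in².
Directional factor: 1.0 + 0.5 sin^1.5(55°) = 1.371.
F_nw = 0.6 × 100 × 1.371 = 82.24 ksi.
φR_n = 0.75 × 82.24 × 7.423 = 457.9 kip.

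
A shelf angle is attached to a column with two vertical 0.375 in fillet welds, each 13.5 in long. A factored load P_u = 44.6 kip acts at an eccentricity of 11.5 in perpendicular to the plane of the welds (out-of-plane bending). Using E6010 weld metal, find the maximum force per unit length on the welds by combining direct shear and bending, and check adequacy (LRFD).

E60XX → F_EXX = 60 ksi.
L_w = 2 × 13.5 = 27 in; section modulus (unit throat) S = 2 × L²/6 = 60.75 in².
Direct shear f_v = P/L_w = 44.6/27 = 1.652 kip/in.
Moment M = P × e = 44.6 × 11.5 = 512.9 kip·in; bending f_b = M/S = 8.443 kip/in.
f_max = √(f_v² + f_b²) = √(1.652² + 8.443²) = 8.603 kip/in.
φr_n = 0.75 × 0.6 × 60 × (0.707 × 0.375) = 7.158 kip/in → NOT adequate.

f_max ≈ 8.6 kip/in; NOT adequate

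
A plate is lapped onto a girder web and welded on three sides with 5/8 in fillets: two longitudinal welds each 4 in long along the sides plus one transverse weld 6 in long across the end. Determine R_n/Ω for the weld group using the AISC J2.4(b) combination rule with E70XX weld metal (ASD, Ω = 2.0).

R_n/Ω ≈ 147 kips

E70XX → F_EXX = 70 ksi.
t_e = 0.707 × 0.625 = 0.4419 in.
R_nwl = 0.6 × 70 × 0.4419 × 8 = 148.5 kips (longitudinal, 2 welds).
R_nwt = 0.6 × 70 × 0.4419 × 6 = 111.4 kips (transverse, base value).
(i) R_nwl + R_nwt = 259.8 kips; (ii) 0.85 R_nwl + 1.5 R_nwt = 293.2 kips.
R_n = max = 293.2 kips [governs: (ii)]; R_n/Ω = 146.6 kips.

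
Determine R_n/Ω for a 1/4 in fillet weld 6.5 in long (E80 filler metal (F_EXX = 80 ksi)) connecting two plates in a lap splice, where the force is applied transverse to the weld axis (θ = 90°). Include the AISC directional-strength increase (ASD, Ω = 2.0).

R_n/Ω ≈ 41.4 kips

t_e = 0.707 × 0.25 = 0.1767 in; A_we = 0.1767 × 6.5 = 1.149 in².
Directional factor: 1.0 + 0.5 sin^1.5(90°) = 1.5.
F_nw = 0.6 × 80 × 1.5 = 72 ksi.
R_n/Ω = (72 × 1.149) / 2.0 = 41.36 kips.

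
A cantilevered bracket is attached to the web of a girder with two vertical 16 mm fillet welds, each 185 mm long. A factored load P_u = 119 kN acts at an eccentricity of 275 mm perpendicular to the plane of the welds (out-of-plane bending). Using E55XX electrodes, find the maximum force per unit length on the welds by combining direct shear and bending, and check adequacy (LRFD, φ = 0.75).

f_max ≈ 2890 N/mm; NOT adequate

E55XX → F_EXX = 550 MPa.
L_w = 2 × 185 = 370 mm; section modulus (unit throat) S = 2 × L²/6 = 11410 mm².
Direct shear f_v = P/L_w = 119×10³/370 = 321.6 N/mm.
Moment M = P × e = 119×10³ × 275 = 32725000 N·mm; bending f_b = M/S = 2869 N/mm.
f_max = √(f_v² + f_b²) = √(321.6² + 2869²) = 2886 N/mm.
φr_n = 0.75 × 0.6 × 550 × (0.707 × 16) = 2800 N/mm → NOT adequate.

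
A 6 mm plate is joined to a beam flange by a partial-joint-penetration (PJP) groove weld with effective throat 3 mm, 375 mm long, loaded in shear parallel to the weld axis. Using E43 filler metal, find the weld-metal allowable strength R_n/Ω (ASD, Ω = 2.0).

E43XX → F_EXX = 430 MPa.
Effective throat (given) t_e = 3 mm.
A_we = 3 × 375 = 1125 mm².
F_nw = 0.6 F_EXX = 258 MPa.
R_n/Ω = (258 × 1125) / 2.0 × 10⁻³ = 145.1 kN.

R_n/Ω ≈ 145 kN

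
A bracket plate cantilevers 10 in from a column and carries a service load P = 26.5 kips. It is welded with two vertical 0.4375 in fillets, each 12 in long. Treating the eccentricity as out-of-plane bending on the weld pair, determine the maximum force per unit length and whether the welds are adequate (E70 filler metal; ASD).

E70XX → F_EXX = 70 ksi.
L_w = 2 × 12 = 24 in; section modulus (unit throat) S = 2 × L²/6 = 48 in².
Direct shear f_v = P/L_w = 26.5/24 = 1.104 kip/in.
Moment M = P × e = 26.5 × 10 = 265 kip·in; bending f_b = M/S = 5.521 kip/in.
f_max = √(f_v² + f_b²) = √(1.104² + 5.521²) = 5.63 kip/in.
r_n/Ω = (1/2.0) × 0.6 × 70 × (0.707 × 0.4375) = 6.496 kip/in → adequate.

f_max ≈ 5.63 kip/in; adequate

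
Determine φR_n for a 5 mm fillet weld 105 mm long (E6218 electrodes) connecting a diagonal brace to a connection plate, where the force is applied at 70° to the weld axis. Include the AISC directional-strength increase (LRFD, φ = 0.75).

φR_n ≈ 151 kN

E62XX → F_EXX = 620 MPa.
t_e = 0.707 × 5 = 3.535 mm; A_we = 3.535 × 105 = 371.2 mm².
Directional factor: 1.0 + 0.5 sin^1.5(70°) = 1.455.
F_nw = 0.6 × 620 × 1.455 = 541.4 MPa.
φR_n = 0.75 × 541.4 × 371.2 × 10⁻³ = 150.7 kN.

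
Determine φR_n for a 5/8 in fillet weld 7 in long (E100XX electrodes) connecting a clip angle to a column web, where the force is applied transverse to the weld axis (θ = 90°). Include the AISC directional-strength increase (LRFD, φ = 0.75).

φR_n ≈ 209 kips

E100XX → F_EXX = 100 ksi.
t_e = 0.707 × 0.625 = 0.4419 in; A_we = 0.4419 × 7 = 3.093 in².
Directional factor: 1.0 + 0.5 sin^1.5(90°) = 1.5.
F_nw = 0.6 × 100 × 1.5 = 90 ksi.
φR_n = 0.75 × 90 × 3.093 = 208.8 kips.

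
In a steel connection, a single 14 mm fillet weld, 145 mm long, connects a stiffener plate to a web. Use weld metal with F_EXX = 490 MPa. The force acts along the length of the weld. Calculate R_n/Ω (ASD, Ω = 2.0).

Effective throat t_e = 0.707 × 14 = 9.898 mm.
Total length L = 145 mm; A_we = 9.898 × 145 = 1435 mm².
F_nw = 0.6 F_EXX = 0.6 × 490 = 294 MPa.
R_n = 294 × 1435 × 10⁻³ = 422 kN; R_n/Ω = 422/2.0 = 211 kN.

R_n/Ω ≈ 211 kN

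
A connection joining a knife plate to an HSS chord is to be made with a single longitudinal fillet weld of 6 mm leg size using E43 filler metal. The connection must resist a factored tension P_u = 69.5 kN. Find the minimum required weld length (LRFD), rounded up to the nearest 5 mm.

L = 85 mm

E43XX → F_EXX = 430 MPa.
Throat t_e = 0.707 × 6 = 4.242 mm.
φr_n = 0.75 × 0.6 × 430 × 4.242 × 10⁻³ = 0.8208 kN/mm.
L_req = P_u / φr_n = 69.5 / 0.8208 = 84.67 mm total.
Round up → use L = 85 mm.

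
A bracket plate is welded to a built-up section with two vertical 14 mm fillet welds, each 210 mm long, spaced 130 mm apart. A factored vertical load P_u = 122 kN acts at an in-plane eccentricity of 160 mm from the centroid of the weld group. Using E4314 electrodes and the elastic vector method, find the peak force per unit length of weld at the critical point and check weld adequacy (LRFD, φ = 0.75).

E43XX → F_EXX = 430 MPa.
Total weld length L_w = 420 mm. Treat welds as unit-width lines.
Polar moment about centroid: J = 2[d³/12 + d(b/2)²] = 2[210³/12 + 210×65²] = 3318000 mm³.
Direct shear f_v = P/L_w = 122×10³ / 420 = 290.5 N/mm (vertical).
Torsion M = P·e = 122×10³ × 160 = 19520000 N·mm.
Critical point at (x, y) = (65, 105) from centroid. f_tx = M·y/J = 617.7 N/mm; f_ty = M·x/J = 382.4 N/mm.
Resultant f_max = √[f_tx² + (f_v + f_ty)²] = √[617.7² + (290.5 + 382.4)²] = 913.4 N/mm.
Capacity per unit length: φr_n = 0.75 × 0.6 × 430 × (0.707 × 14) = 1915 N/mm.
913.4 ≤ 1915 → adequate.

f_max ≈ 913 N/mm; adequate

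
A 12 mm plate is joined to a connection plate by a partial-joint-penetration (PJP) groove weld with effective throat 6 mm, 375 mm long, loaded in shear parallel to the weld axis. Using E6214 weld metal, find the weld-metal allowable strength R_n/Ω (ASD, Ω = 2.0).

R_n/Ω ≈ 418 kN

E62XX → F_EXX = 620 MPa.
Effective throat (given) t_e = 6 mm.
A_we = 6 × 375 = 2250 mm².
F_nw = 0.6 F_EXX = 372 MPa.
R_n/Ω = (372 × 2250) / 2.0 × 10⁻³ = 418.5 kN.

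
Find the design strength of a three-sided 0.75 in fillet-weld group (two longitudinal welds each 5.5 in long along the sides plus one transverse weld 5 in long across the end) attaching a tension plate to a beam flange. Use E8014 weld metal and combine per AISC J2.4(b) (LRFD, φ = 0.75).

E80XX → F_EXX = 80 ksi.
t_e = 0.707 × 0.75 = 0.5302 in.
R_nwl = 0.6 × 80 × 0.5302 × 11 = 280 kips (longitudinal, 2 welds).
R_nwt = 0.6 × 80 × 0.5302 × 5 = 127.3 kips (transverse, base value).
(i) R_nwl + R_nwt = 407.2 kips; (ii) 0.85 R_nwl + 1.5 R_nwt = 428.9 kips.
R_n = max = 428.9 kips [governs: (ii)]; φR_n = 321.6 kips.

φR_n ≈ 322 kips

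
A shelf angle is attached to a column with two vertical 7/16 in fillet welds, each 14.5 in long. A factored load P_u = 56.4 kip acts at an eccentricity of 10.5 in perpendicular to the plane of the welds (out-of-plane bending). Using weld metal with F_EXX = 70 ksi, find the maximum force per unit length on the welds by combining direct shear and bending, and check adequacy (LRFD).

f_max ≈ 8.67 kip/in; adequate

L_w = 2 × 14.5 = 29 in; section modulus (unit throat) S = 2 × L²/6 = 70.08 in².
Direct shear f_v = P/L_w = 56.4/29 = 1.945 kip/in.
Moment M = P × e = 56.4 × 10.5 = 592.2 kip·in; bending f_b = M/S = 8.45 kip/in.
f_max = √(f_v² + f_b²) = √(1.945² + 8.45²) = 8.671 kip/in.
φr_n = 0.75 × 0.6 × 70 × (0.707 × 0.4375) = 9.743 kip/in → adequate.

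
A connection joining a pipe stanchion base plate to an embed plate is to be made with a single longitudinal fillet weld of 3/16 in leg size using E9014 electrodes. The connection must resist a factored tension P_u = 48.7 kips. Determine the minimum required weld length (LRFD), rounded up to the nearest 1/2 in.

L = 9.5 in

E90XX → F_EXX = 90 ksi.
Throat t_e = 0.707 × 0.1875 = 0.1326 in.
φr_n = 0.75 × 0.6 × 90 × 0.1326 = 5.369 kips/in.
L_req = P_u / φr_n = 48.7 / 5.369 = 9.071 in total.
Round up → use L = 9.5 in.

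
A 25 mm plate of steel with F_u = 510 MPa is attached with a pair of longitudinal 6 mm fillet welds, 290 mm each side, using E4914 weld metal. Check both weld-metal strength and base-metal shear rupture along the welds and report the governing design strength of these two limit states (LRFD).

φR_n ≈ 543 kN (weld metal governs)

E49XX → F_EXX = 490 MPa.
t_e = 0.707 × 6 = 4.242 mm; L = 580 mm.
Weld metal: φR_n = 0.75 × 0.6 × 490 × 4.242 × 580 × 10⁻³ = 542.5 kN.
Base metal (shear rupture): φR_n = 0.75 × 0.6 × 510 × 25 × 580 × 10⁻³ = 3328 kN.
Governing: weld metal.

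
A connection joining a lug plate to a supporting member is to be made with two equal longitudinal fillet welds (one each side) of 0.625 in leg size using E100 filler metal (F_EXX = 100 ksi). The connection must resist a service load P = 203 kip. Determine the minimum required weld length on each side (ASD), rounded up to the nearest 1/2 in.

Throat t_e = 0.707 × 0.625 = 0.4419 in.
r_n/Ω = (0.6 × 100 × 0.4419) / 2.0 = 13.26 kip/in.
L_req = P / (r_n/Ω) = 203 / 13.26 = 15.31 in total.
Per side: 15.31 / 2 = 7.657 in.
Round up → use L = 8 in on each side.

L = 8 in on each side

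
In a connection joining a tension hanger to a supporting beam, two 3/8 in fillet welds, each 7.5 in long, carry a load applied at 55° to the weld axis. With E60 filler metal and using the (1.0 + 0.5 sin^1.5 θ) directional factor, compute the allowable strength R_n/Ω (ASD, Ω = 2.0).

R_n/Ω ≈ 98.1 kip

E60XX → F_EXX = 60 ksi.
t_e = 0.707 × 0.375 = 0.2651 in; A_we = 0.2651 × 15 = 3.977 in².
Directional factor: 1.0 + 0.5 sin^1.5(55°) = 1.371.
F_nw = 0.6 × 60 × 1.371 = 49.35 ksi.
R_n/Ω = (49.35 × 3.977) / 2.0 = 98.12 kip.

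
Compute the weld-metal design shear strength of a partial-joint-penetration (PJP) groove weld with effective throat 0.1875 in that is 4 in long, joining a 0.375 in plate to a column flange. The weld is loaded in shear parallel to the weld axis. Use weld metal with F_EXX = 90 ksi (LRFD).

φR_n ≈ 30.4 kips

Effective throat (given) t_e = 0.1875 in.
A_we = 0.1875 × 4 = 0.75 in².
F_nw = 0.6 F_EXX = 54 ksi.
φR_n = 0.75 × 54 × 0.75 = 30.38 kips.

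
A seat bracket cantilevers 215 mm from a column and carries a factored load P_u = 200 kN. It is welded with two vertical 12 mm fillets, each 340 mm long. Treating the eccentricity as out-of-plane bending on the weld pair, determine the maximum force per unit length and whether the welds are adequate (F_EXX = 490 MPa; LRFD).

f_max ≈ 1150 N/mm; adequate

L_w = 2 × 340 = 680 mm; section modulus (unit throat) S = 2 × L²/6 = 38530 mm².
Direct shear f_v = P/L_w = 200×10³/680 = 294.1 N/mm.
Moment M = P × e = 200×10³ × 215 = 43000000 N·mm; bending f_b = M/S = 1116 N/mm.
f_max = √(f_v² + f_b²) = √(294.1² + 1116²) = 1154 N/mm.
φr_n = 0.75 × 0.6 × 490 × (0.707 × 12) = 1871 N/mm → adequate.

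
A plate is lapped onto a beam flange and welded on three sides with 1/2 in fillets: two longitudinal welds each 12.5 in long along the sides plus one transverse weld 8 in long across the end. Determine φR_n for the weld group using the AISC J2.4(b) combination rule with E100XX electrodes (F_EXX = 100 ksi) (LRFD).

φR_n ≈ 529 kip

t_e = 0.707 × 0.5 = 0.3535 in.
R_nwl = 0.6 × 100 × 0.3535 × 25 = 530.2 kip (longitudinal, 2 welds).
R_nwt = 0.6 × 100 × 0.3535 × 8 = 169.7 kip (transverse, base value).
(i) R_nwl + R_nwt = 699.9 kip; (ii) 0.85 R_nwl + 1.5 R_nwt = 705.2 kip.
R_n = max = 705.2 kip [governs: (ii)]; φR_n = 528.9 kip.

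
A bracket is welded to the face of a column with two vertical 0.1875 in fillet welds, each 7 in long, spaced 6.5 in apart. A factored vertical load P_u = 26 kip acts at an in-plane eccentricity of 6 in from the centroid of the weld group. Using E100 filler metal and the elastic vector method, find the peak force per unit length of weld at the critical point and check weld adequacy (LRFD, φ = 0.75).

f_max ≈ 5.08 kip/in; adequate

E100XX → F_EXX = 100 ksi.
Total weld length L_w = 14 in. Treat welds as unit-width lines.
Polar moment about centroid: J = 2[d³/12 + d(b/2)²] = 2[7³/12 + 7×3.25²] = 205 in³.
Direct shear f_v = P/L_w = 26 / 14 = 1.857 kip/in (vertical).
Torsion M = P·e = 26 × 6 = 156 kip·in.
Critical point at (x, y) = (3.25, 3.5) from centroid. f_tx = M·y/J = 2.663 kip/in; f_ty = M·x/J = 2.473 kip/in.
Resultant f_max = √[f_tx² + (f_v + f_ty)²] = √[2.663² + (1.857 + 2.473)²] = 5.083 kip/in.
Capacity per unit length: φr_n = 0.75 × 0.6 × 100 × (0.707 × 0.1875) = 5.965 kip/in.
5.083 ≤ 5.965 → adequate.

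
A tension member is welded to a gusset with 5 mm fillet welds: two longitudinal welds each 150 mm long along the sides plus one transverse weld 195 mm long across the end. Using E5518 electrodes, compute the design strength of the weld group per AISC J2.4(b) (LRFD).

φR_n ≈ 479 kN

E55XX → F_EXX = 550 MPa.
t_e = 0.707 × 5 = 3.535 mm.
R_nwl = 0.6 × 550 × 3.535 × 300 × 10⁻³ = 350 kN (longitudinal, 2 welds).
R_nwt = 0.6 × 550 × 3.535 × 195 × 10⁻³ = 227.5 kN (transverse, base value).
(i) R_nwl + R_nwt = 577.4 kN; (ii) 0.85 R_nwl + 1.5 R_nwt = 638.7 kN.
R_n = max = 638.7 kN [governs: (ii)]; φR_n = 479 kN.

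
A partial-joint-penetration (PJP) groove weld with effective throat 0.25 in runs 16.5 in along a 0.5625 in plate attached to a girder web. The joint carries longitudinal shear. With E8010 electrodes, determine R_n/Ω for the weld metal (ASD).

E80XX → F_EXX = 80 ksi.
Effective throat (given) t_e = 0.25 in.
A_we = 0.25 × 16.5 = 4.125 in².
F_nw = 0.6 F_EXX = 48 ksi.
R_n/Ω = (48 × 4.125) / 2.0 = 99 kips.

R_n/Ω ≈ 99 kips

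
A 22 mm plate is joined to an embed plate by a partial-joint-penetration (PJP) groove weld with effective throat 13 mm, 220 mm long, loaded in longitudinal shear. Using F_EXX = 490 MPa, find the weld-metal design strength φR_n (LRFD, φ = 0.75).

Effective throat (given) t_e = 13 mm.
A_we = 13 × 220 = 2860 mm².
F_nw = 0.6 F_EXX = 294 MPa.
φR_n = 0.75 × 294 × 2860 × 10⁻³ = 630.6 kN.

φR_n ≈ 631 kN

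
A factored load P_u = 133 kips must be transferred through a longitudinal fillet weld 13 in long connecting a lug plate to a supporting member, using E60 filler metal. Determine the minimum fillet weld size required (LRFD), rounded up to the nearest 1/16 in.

E60XX → F_EXX = 60 ksi.
Total weld length L = 13 in.
Required throat t_e = P_u / (φ × 0.6 F_EXX × L) = 133 / (0.75 × 0.6 × 60 × 13) = 0.3789 in.
Required leg w = t_e / 0.707 = 0.536 in → use 9/16 in.

w = 9/16 in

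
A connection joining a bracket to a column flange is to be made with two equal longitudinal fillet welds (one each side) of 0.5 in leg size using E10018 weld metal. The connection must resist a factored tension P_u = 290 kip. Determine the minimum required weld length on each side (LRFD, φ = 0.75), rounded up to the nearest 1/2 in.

E100XX → F_EXX = 100 ksi.
Throat t_e = 0.707 × 0.5 = 0.3535 in.
φr_n = 0.75 × 0.6 × 100 × 0.3535 = 15.91 kip/in.
L_req = P_u / φr_n = 290 / 15.91 = 18.23 in total.
Per side: 18.23 / 2 = 9.115 in.
Round up → use L = 9.5 in on each side.

L = 9.5 in on each side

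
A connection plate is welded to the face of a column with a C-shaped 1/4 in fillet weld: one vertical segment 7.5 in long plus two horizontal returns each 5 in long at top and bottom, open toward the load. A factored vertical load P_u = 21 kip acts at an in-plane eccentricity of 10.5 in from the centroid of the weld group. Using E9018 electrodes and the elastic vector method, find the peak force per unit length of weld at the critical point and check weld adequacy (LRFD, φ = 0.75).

E90XX → F_EXX = 90 ksi.
Total weld length L_w = 17.5 in. Treat welds as unit-width lines.
Centroid: x̄ = 2×5×2.5 / 17.5 = 1.429 in from the vertical weld.
Polar moment about centroid: J = I_x + I_y = [7.5³/12 + 2×5×3.75²] + [7.5×1.429² + 2(5³/12 + 5×1.071²)] = 223.4 in³.
Direct shear f_v = P/L_w = 21 / 17.5 = 1.2 kip/in (vertical).
Torsion M = P·e = 21 × 10.5 = 220.5 kip·in.
Critical point at (x, y) = (3.571, 3.75) from centroid. f_tx = M·y/J = 3.701 kip/in; f_ty = M·x/J = 3.525 kip/in.
Resultant f_max = √[f_tx² + (f_v + f_ty)²] = √[3.701² + (1.2 + 3.525)²] = 6.002 kip/in.
Capacity per unit length: φr_n = 0.75 × 0.6 × 90 × (0.707 × 0.25) = 7.158 kip/in.
6.002 ≤ 7.158 → adequate.

f_max ≈ 6 kip/in; adequate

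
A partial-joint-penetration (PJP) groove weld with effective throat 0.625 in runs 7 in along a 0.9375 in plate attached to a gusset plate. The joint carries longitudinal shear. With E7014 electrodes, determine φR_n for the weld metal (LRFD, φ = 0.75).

φR_n ≈ 138 kip

E70XX → F_EXX = 70 ksi.
Effective throat (given) t_e = 0.625 in.
A_we = 0.625 × 7 = 4.375 in².
F_nw = 0.6 F_EXX = 42 ksi.
φR_n = 0.75 × 42 × 4.375 = 137.8 kip.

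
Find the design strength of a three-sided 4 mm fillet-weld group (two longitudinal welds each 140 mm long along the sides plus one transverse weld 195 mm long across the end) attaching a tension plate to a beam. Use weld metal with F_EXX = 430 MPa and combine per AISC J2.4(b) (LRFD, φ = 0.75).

t_e = 0.707 × 4 = 2.828 mm.
R_nwl = 0.6 × 430 × 2.828 × 280 × 10⁻³ = 204.3 kN (longitudinal, 2 welds).
R_nwt = 0.6 × 430 × 2.828 × 195 × 10⁻³ = 142.3 kN (transverse, base value).
(i) R_nwl + R_nwt = 346.6 kN; (ii) 0.85 R_nwl + 1.5 R_nwt = 387.1 kN.
R_n = max = 387.1 kN [governs: (ii)]; φR_n = 290.3 kN.

φR_n ≈ 290 kN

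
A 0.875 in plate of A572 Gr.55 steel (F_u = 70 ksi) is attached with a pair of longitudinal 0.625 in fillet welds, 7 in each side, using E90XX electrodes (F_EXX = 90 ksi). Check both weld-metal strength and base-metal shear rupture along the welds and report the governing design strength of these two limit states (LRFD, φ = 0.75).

t_e = 0.707 × 0.625 = 0.4419 in; L = 14 in.
Weld metal: φR_n = 0.75 × 0.6 × 90 × 0.4419 × 14 = 250.5 kips.
Base metal (shear rupture): φR_n = 0.75 × 0.6 × 70 × 0.875 × 14 = 385.9 kips.
Governing: weld metal.

φR_n ≈ 251 kips (weld metal governs)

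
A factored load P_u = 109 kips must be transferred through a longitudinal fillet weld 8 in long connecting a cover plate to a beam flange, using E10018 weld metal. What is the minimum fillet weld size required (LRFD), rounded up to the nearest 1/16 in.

w = 7/16 in

E100XX → F_EXX = 100 ksi.
Total weld length L = 8 in.
Required throat t_e = P_u / (φ × 0.6 F_EXX × L) = 109 / (0.75 × 0.6 × 100 × 8) = 0.3028 in.
Required leg w = t_e / 0.707 = 0.4283 in → use 7/16 in.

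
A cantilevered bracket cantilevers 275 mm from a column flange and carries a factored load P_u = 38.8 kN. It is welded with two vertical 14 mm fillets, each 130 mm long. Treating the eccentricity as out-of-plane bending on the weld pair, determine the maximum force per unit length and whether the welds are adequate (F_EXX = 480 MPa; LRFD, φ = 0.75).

f_max ≈ 1900 N/mm; adequate

L_w = 2 × 130 = 260 mm; section modulus (unit throat) S = 2 × L²/6 = 5633 mm².
Direct shear f_v = P/L_w = 38.8×10³/260 = 149.2 N/mm.
Moment M = P × e = 38.8×10³ × 275 = 10670000 N·mm; bending f_b = M/S = 1894 N/mm.
f_max = √(f_v² + f_b²) = √(149.2² + 1894²) = 1900 N/mm.
φr_n = 0.75 × 0.6 × 480 × (0.707 × 14) = 2138 N/mm → adequate.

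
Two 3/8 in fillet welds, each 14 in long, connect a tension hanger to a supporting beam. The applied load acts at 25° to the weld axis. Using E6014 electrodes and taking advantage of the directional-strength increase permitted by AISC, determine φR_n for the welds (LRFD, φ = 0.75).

E60XX → F_EXX = 60 ksi.
t_e = 0.707 × 0.375 = 0.2651 in; A_we = 0.2651 × 28 = 7.423 in².
Directional factor: 1.0 + 0.5 sin^1.5(25°) = 1.137.
F_nw = 0.6 × 60 × 1.137 = 40.95 ksi.
φR_n = 0.75 × 40.95 × 7.423 = 228 kip.

φR_n ≈ 228 kip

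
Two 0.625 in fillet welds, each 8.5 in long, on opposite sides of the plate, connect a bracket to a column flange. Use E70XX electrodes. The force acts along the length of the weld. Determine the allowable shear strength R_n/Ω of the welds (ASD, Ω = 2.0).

E70XX → F_EXX = 70 ksi.
Effective throat t_e = 0.707 × 0.625 = 0.4419 in.
Total length L = 17 in; A_we = 0.4419 × 17 = 7.512 in².
F_nw = 0.6 F_EXX = 0.6 × 70 = 42 ksi.
R_n = 42 × 7.512 = 315.5 kip; R_n/Ω = 315.5/2.0 = 157.7 kip.

R_n/Ω ≈ 158 kip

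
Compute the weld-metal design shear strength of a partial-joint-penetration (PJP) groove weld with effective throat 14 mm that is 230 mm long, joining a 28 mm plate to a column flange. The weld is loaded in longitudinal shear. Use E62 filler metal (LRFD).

E62XX → F_EXX = 620 MPa.
Effective throat (given) t_e = 14 mm.
A_we = 14 × 230 = 3220 mm².
F_nw = 0.6 F_EXX = 372 MPa.
φR_n = 0.75 × 372 × 3220 × 10⁻³ = 898.4 kN.

φR_n ≈ 898 kN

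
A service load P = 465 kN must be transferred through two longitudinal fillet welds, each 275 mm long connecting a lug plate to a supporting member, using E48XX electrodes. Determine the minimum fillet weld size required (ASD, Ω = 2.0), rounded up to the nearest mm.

E48XX → F_EXX = 480 MPa.
Total weld length L = 550 mm.
Required throat t_e = P × Ω / (0.6 F_EXX × L) = 465 × 2.0 / (0.6 × 480 × 550 × 10⁻³) = 5.871 mm.
Required leg w = t_e / 0.707 = 8.304 mm → use 9 mm.

w = 9 mm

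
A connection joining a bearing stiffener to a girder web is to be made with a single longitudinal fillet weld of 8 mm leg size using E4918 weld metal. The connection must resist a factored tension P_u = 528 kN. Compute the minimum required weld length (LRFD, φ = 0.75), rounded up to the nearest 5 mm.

E49XX → F_EXX = 490 MPa.
Throat t_e = 0.707 × 8 = 5.656 mm.
φr_n = 0.75 × 0.6 × 490 × 5.656 × 10⁻³ = 1.247 kN/mm.
L_req = P_u / φr_n = 528 / 1.247 = 423.4 mm total.
Round up → use L = 425 mm.

L = 425 mm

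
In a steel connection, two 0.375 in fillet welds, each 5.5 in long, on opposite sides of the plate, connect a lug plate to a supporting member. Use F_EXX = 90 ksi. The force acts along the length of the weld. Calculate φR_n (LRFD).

φR_n ≈ 118 kips

Effective throat t_e = 0.707 × 0.375 = 0.2651 in.
Total length L = 11 in; A_we = 0.2651 × 11 = 2.916 in².
F_nw = 0.6 F_EXX = 0.6 × 90 = 54 ksi.
φR_n = 0.75 × 54 × 2.916 = 118.1 kips.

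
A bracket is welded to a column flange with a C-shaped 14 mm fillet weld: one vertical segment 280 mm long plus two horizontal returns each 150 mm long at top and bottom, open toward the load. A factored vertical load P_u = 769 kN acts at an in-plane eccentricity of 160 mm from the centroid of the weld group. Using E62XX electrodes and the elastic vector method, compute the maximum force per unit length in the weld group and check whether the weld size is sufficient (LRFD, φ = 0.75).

E62XX → F_EXX = 620 MPa.
Total weld length L_w = 580 mm. Treat welds as unit-width lines.
Centroid: x̄ = 2×150×75 / 580 = 38.79 mm from the vertical weld.
Polar moment about centroid: J = I_x + I_y = [280³/12 + 2×150×140²] + [280×38.79² + 2(150³/12 + 150×36.21²)] = 9086000 mm³.
Direct shear f_v = P/L_w = 769×10³ / 580 = 1326 N/mm (vertical).
Torsion M = P·e = 769×10³ × 160 = 123040000 N·mm.
Critical point at (x, y) = (111.2, 140) from centroid. f_tx = M·y/J = 1896 N/mm; f_ty = M·x/J = 1506 N/mm.
Resultant f_max = √[f_tx² + (f_v + f_ty)²] = √[1896² + (1326 + 1506)²] = 3408 N/mm.
Capacity per unit length: φr_n = 0.75 × 0.6 × 620 × (0.707 × 14) = 2762 N/mm.
3408 > 2762 → NOT adequate.

f_max ≈ 3410 N/mm; NOT adequate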